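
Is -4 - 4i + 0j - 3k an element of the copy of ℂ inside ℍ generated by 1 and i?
No. The quaternion -4 - 4i - 3k has j-coefficient y = 0 and k-coefficient z = -3, not both zero, so it does not lie in the complex subalgebra spanned by 1 and i.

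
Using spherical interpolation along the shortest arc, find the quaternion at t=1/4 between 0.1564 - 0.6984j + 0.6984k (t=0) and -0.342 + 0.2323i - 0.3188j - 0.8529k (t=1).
0.2351 - 0.0716i - 0.4806j + 0.8418k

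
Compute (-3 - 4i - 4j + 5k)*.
-3 + 4i + 4j - 5k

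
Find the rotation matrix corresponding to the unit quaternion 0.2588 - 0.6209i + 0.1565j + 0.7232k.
[[-0.095, -0.5687, -0.8171], [0.18, -0.8171, 0.5477], [-0.9791, -0.095, 0.18]]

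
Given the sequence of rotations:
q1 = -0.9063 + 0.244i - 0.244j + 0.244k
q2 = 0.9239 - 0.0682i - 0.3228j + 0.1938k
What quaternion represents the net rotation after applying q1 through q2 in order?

q2 · q1 = -0.9467 + 0.2558i + 0.1311j + 0.1452k
-0.9467 + 0.2558i + 0.1311j + 0.1452k


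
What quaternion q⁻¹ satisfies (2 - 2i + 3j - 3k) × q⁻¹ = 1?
0.0769 + 0.0769i - 0.1154j + 0.1154k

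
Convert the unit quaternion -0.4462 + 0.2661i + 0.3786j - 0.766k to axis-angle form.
axis = (0.2973, 0.423, -0.8559), θ = 233°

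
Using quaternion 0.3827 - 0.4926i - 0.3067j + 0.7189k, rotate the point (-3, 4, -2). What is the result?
(1.559, -4.505, -2.505)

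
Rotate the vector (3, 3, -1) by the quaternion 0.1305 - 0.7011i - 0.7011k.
(-0.383, -3.63, 2.383)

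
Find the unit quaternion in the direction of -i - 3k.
-0.3162i - 0.9487k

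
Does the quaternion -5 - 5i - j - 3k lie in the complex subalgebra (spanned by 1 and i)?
No. The quaternion -5 - 5i - j - 3k has j-coefficient y = -1 and k-coefficient z = -3, not both zero, so it does not lie in the complex subalgebra spanned by 1 and i.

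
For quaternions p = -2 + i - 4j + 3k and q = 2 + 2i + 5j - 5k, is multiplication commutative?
No: pq = 29 + 3i - 7j + 29k ≠ 29 - 7i - 29j + 3k = qp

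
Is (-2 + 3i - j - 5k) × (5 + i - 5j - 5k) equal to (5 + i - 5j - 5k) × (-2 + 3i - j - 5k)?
No: pq = -43 - 7i + 15j - 29k ≠ -43 + 33i - 5j - k = qp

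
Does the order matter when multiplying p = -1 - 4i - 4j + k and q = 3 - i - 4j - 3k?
Yes: pq = -20 + 5i - 21j + 18k ≠ -20 - 27i + 5j - 6k = qp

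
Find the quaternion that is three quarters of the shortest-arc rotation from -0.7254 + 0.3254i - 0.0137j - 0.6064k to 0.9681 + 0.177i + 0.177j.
-0.9734 - 0.0488i - 0.1444j - 0.1711k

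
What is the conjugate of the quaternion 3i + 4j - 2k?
-3i - 4j + 2k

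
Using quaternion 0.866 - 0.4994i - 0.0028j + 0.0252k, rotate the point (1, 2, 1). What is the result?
(0.887, 1.911, -1.249)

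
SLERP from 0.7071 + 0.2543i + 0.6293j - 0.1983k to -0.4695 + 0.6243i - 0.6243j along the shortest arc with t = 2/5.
0.6864 - 0.1168i + 0.7055j - 0.1321k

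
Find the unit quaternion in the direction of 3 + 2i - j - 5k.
0.4804 + 0.3203i - 0.1601j - 0.8006k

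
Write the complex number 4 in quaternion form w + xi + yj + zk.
4 + 0i + 0j + 0k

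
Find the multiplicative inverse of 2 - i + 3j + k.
0.1333 + 0.0667i - 0.2j - 0.0667k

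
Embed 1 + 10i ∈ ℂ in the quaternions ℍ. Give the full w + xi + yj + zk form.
1 + 10i + 0j + 0k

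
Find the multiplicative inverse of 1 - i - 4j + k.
0.0526 + 0.0526i + 0.2105j - 0.0526k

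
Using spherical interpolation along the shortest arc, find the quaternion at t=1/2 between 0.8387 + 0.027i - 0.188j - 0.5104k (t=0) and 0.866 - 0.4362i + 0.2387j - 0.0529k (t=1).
0.9254 - 0.2221i + 0.0275j - 0.3058k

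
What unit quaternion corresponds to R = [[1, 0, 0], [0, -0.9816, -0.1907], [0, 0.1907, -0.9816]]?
0.0958 + 0.9954i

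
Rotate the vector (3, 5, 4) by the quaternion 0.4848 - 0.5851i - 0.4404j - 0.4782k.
(5.89, 3.399, 1.939)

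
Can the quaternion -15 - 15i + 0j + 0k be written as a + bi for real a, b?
Yes. The quaternion -15 - 15i has j- and k-coefficients y = z = 0, so it lies in the complex subalgebra spanned by 1 and i.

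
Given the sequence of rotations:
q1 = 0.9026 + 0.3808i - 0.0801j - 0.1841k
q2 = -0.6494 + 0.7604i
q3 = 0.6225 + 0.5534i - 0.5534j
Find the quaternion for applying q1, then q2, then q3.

q2 · q1 = -0.8757 + 0.439i + 0.192j + 0.0586k
q3 · q2 · q1 = -0.6818 - 0.2438i + 0.5717j + 0.3857k
-0.6818 - 0.2438i + 0.5717j + 0.3857k


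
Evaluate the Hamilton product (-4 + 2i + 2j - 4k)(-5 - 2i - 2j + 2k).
36 - 6i + 2j + 12k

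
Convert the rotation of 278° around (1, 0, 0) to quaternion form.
-0.7547 + 0.6561i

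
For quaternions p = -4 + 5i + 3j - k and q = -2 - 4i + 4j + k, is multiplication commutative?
No: pq = 17 + 13i - 23j + 30k ≠ 17 - i - 21j - 34k = qp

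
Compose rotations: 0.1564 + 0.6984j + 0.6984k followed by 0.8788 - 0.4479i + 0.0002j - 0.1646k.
0.2523 + 0.045i + 0.9266j + 0.2752k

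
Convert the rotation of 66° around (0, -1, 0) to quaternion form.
0.8387 - 0.5446j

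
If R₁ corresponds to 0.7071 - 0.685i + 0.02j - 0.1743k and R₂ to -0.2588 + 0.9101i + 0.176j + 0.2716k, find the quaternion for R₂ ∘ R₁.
0.4842 + 0.7847i + 0.0919j + 0.3759k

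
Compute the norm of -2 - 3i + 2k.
√17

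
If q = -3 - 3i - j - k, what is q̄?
-3 + 3i + j + k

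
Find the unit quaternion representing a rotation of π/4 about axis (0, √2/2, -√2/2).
0.9239 + 0.2706j - 0.2706k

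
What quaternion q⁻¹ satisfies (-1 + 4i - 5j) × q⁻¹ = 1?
-0.0238 - 0.0952i + 0.119j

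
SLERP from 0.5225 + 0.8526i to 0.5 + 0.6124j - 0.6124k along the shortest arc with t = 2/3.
0.6246 + 0.3726i + 0.4853j - 0.4853k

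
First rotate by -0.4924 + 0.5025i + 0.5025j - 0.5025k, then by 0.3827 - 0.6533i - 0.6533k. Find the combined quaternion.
-0.1884 + 0.8423i - 0.4643j - 0.1989k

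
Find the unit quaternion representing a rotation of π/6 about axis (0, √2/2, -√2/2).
0.9659 + 0.183j - 0.183k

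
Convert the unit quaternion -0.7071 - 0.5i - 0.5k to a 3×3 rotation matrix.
[[0.5, -0.7071, 0.5], [0.7071, 0, -0.7071], [0.5, 0.7071, 0.5]]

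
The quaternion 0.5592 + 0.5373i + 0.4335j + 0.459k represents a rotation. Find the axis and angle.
axis = (0.6481, 0.5229, 0.5537), θ = 112°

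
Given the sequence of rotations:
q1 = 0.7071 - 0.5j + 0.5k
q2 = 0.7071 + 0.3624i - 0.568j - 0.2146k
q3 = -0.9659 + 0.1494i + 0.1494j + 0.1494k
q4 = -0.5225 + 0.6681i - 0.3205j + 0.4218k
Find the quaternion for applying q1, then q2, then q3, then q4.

q2 · q1 = 0.3233 - 0.135i - 0.9364j + 0.0206k
q3 · q2 · q1 = -0.1553 + 0.3217i + 0.9295j - 0.0913k
q4 · q3 · q2 · q1 = 0.2026 - 0.6346i - 0.2392j + 0.7063k
0.2026 - 0.6346i - 0.2392j + 0.7063k


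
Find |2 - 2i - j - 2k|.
√13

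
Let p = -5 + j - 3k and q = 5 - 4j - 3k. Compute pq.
-30 - 15i + 25j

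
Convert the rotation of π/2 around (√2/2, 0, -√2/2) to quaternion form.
0.7071 + 0.5i - 0.5k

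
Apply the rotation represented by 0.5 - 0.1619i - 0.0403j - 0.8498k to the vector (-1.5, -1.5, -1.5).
(-0.975, 1.655, -1.75)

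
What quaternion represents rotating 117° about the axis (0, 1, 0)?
0.5225 + 0.8526j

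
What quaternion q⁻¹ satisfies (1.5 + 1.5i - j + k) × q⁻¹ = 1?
0.2308 - 0.2308i + 0.1538j - 0.1538k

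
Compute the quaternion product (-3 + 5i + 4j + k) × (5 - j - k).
-10 + 22i + 28j + 3k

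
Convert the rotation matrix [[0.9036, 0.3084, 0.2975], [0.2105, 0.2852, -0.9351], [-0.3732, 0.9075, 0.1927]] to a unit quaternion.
0.7716 + 0.597i + 0.2173j - 0.0317k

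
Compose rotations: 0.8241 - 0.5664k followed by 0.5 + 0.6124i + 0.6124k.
0.7589 + 0.5047i + 0.3469j + 0.2215k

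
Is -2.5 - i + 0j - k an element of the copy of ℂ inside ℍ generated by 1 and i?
No. The quaternion -2.5 - i - k has j-coefficient y = 0 and k-coefficient z = -1, not both zero, so it does not lie in the complex subalgebra spanned by 1 and i.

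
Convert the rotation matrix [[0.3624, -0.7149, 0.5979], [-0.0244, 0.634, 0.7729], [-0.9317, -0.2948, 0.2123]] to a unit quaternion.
0.7431 - 0.3592i + 0.5146j + 0.2323k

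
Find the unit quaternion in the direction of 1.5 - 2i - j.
0.5571 - 0.7428i - 0.3714j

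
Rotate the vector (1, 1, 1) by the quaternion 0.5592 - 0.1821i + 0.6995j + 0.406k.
(-0.383, 1.575, -0.611)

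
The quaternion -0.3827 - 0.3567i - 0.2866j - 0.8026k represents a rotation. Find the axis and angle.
axis = (-0.3861, -0.3102, -0.8687), θ = 5π/4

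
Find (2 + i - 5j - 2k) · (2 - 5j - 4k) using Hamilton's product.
-29 + 12i - 16j - 17k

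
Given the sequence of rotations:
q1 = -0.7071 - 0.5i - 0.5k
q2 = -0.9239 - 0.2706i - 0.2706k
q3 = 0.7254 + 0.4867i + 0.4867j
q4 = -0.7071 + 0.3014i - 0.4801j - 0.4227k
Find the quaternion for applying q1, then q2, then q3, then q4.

q2 · q1 = 0.3827 + 0.6533i + 0.6533k
q3 · q2 · q1 = -0.0404 + 0.9781i - 0.1317j + 0.1559k
q4 · q3 · q2 · q1 = -0.2636 - 0.8343i - 0.3479j + 0.3367k
-0.2636 - 0.8343i - 0.3479j + 0.3367k


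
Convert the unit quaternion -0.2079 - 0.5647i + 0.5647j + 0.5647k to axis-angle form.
axis = (-√3/3, √3/3, √3/3), θ = 204°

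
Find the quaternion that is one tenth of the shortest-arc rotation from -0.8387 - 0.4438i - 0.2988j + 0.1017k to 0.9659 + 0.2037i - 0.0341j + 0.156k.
-0.8619 - 0.424i - 0.2676j + 0.076k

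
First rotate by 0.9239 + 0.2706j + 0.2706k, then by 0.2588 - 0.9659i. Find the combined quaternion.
0.2391 - 0.8924i + 0.3314j - 0.1913k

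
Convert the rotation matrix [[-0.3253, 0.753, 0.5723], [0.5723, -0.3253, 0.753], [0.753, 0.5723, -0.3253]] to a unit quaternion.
-0.0785 + 0.5756i + 0.5756j + 0.5756k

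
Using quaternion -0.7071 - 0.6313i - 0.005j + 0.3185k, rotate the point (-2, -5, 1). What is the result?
(-4.273, -0.008, -3.427)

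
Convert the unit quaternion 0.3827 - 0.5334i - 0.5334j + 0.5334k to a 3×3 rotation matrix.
[[-0.1381, 0.1608, -0.9773], [0.9773, -0.1381, -0.1608], [-0.1608, -0.9773, -0.1381]]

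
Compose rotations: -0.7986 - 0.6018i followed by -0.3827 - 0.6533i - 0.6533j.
-0.0875 + 0.752i + 0.5217j - 0.3932k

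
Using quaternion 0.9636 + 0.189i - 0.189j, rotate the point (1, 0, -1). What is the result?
(1.293, 0.293, -0.493)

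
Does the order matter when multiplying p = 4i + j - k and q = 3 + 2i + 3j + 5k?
Yes: pq = -6 + 20i - 19j + 7k ≠ -6 + 4i + 25j - 13k = qp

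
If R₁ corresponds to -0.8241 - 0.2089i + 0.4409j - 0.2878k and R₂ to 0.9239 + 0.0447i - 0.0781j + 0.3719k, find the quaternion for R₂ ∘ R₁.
-0.6106 - 0.3713i + 0.4069j - 0.569k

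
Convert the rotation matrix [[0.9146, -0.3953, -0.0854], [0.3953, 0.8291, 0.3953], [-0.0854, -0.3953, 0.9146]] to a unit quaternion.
0.9563 - 0.2067i + 0.2067k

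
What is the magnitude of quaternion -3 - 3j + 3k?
√27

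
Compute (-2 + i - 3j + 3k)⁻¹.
-0.087 - 0.0435i + 0.1304j - 0.1304k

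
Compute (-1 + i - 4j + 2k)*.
-1 - i + 4j - 2k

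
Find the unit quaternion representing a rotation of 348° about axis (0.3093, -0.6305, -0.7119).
-0.9945 + 0.0323i - 0.0659j - 0.0744k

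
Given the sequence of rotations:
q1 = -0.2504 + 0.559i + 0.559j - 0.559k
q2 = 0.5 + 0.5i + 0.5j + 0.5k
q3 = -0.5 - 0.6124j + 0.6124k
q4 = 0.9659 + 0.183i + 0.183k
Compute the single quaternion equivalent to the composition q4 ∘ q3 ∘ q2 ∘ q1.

q2 · q1 = -0.4047 - 0.4047i + 0.7133j - 0.4047k
q3 · q2 · q1 = 0.887 + 0.0134i - 0.3567j - 0.2933k
q4 · q3 · q2 · q1 = 0.908 + 0.2405i - 0.2884j - 0.1863k
0.908 + 0.2405i - 0.2884j - 0.1863k


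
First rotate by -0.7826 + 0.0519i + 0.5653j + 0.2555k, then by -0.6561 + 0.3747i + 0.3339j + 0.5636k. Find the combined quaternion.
0.1613 - 0.5606i - 0.6987j - 0.4142k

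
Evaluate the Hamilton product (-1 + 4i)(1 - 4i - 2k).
15 + 8i + 8j + 2k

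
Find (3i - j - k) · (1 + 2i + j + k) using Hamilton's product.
-4 + 3i - 6j + 4k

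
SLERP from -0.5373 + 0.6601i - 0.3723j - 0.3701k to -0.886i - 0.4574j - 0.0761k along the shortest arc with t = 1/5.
-0.4702 + 0.8011i - 0.2104j - 0.3047k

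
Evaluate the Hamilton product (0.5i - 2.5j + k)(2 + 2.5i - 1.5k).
0.25 + 4.75i - 1.75j + 8.25k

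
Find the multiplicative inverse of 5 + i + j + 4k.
0.1163 - 0.0233i - 0.0233j - 0.093k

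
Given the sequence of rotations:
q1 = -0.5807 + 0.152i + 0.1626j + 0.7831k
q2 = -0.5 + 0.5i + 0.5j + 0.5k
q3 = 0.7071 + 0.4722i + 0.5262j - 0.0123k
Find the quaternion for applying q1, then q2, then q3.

q2 · q1 = -0.2585 - 0.0561i - 0.6872j - 0.6766k
q3 · q2 · q1 = 0.197 - 0.5262i - 0.3018j - 0.7702k
0.197 - 0.5262i - 0.3018j - 0.7702k


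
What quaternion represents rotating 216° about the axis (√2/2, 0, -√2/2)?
-0.309 + 0.6725i - 0.6725k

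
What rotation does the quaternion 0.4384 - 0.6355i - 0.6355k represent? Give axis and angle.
axis = (-√2/2, 0, -√2/2), θ = 128°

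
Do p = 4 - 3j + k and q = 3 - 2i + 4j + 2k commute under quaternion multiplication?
No: pq = 22 - 18i + 5j + 5k ≠ 22 + 2i + 9j + 17k = qp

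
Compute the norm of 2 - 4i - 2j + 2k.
√28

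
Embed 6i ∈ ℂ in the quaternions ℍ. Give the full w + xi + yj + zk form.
0 + 6i + 0j + 0k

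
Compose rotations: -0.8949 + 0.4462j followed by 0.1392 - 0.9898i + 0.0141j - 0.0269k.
-0.1309 + 0.8978i + 0.0495j - 0.4176k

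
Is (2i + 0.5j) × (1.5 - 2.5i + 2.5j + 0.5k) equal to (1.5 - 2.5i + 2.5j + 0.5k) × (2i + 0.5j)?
No: pq = 3.75 + 3.25i - 0.25j + 6.25k ≠ 3.75 + 2.75i + 1.75j - 6.25k = qp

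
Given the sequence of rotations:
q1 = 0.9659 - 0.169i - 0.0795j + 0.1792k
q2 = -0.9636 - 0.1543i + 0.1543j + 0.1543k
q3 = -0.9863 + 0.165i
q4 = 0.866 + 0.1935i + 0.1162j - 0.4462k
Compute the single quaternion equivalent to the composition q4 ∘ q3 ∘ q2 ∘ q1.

q2 · q1 = -0.9722 + 0.0537i + 0.2272j + 0.0147k
q3 · q2 · q1 = 0.95 - 0.2134i - 0.2265j + 0.023k
q4 · q3 · q2 · q1 = 0.9006 - 0.0994i + 0.005j - 0.423k
0.9006 - 0.0994i + 0.005j - 0.423k


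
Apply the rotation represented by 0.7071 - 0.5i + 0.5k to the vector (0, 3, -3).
(-0.621, -2.121, -3.621)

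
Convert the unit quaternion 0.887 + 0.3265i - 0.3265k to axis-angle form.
axis = (√2/2, 0, -√2/2), θ = 55°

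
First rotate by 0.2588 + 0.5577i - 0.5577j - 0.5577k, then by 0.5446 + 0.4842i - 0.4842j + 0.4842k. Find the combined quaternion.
-0.1291 + 0.9691i + 0.111j - 0.1784k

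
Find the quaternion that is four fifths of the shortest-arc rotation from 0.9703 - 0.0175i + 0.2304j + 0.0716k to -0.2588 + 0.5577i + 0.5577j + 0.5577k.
0.5245 - 0.5235i - 0.451j - 0.4975k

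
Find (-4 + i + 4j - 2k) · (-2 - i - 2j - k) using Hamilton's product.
15 - 6i + 3j + 10k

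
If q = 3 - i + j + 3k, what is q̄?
3 + i - j - 3k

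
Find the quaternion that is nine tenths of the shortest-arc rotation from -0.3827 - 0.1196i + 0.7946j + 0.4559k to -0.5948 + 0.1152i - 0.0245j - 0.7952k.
0.5205 - 0.1283i + 0.1363j + 0.8331k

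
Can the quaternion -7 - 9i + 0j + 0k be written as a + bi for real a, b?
Yes. The quaternion -7 - 9i has j- and k-coefficients y = z = 0, so it lies in the complex subalgebra spanned by 1 and i.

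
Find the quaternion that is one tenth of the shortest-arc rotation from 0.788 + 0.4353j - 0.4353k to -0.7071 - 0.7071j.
0.7896 + 0.4693j - 0.3953k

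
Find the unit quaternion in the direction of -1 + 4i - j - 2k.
-0.2132 + 0.8528i - 0.2132j - 0.4264k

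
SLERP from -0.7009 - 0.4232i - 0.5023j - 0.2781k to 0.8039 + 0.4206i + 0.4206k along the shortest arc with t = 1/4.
-0.7475 - 0.4344i - 0.3849j - 0.3232k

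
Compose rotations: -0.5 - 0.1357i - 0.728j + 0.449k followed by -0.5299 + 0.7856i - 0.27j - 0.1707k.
0.2516 - 0.5664i + 0.1912j - 0.7611k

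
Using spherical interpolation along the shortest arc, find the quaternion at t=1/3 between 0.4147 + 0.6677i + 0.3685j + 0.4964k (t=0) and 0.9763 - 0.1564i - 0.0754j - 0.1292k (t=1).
0.7714 + 0.4677i + 0.263j + 0.3419k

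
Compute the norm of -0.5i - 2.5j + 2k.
3.24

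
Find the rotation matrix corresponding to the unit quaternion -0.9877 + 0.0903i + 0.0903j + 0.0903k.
[[0.9674, 0.1947, -0.1621], [-0.1621, 0.9674, 0.1947], [0.1947, -0.1621, 0.9674]]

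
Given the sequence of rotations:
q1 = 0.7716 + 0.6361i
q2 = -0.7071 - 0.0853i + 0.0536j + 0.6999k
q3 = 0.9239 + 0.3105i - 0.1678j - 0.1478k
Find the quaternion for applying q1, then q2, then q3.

q2 · q1 = -0.4913 - 0.5156i + 0.4866j + 0.5059k
q3 · q2 · q1 = -0.1374 - 0.6419i + 0.4511j + 0.6046k
-0.1374 - 0.6419i + 0.4511j + 0.6046k


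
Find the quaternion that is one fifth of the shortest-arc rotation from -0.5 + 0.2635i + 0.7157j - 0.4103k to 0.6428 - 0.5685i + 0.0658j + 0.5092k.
-0.5664 + 0.3508i + 0.5864j - 0.4606k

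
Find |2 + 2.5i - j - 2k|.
3.905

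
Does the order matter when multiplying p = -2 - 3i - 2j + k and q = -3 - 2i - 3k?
Yes: pq = 3 + 19i - 5j - k ≠ 3 + 7i + 17j + 7k = qp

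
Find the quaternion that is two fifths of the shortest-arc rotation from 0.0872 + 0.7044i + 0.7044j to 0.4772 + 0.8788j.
0.2684 + 0.4576i + 0.8476j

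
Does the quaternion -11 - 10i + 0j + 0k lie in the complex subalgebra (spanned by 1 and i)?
Yes. The quaternion -11 - 10i has j- and k-coefficients y = z = 0, so it lies in the complex subalgebra spanned by 1 and i.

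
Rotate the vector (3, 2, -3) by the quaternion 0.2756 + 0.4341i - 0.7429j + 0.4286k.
(-3.064, 1.913, 2.992)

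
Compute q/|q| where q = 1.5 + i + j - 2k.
0.5222 + 0.3482i + 0.3482j - 0.6963k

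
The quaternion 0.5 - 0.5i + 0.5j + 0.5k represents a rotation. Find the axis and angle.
axis = (-√3/3, √3/3, √3/3), θ = 2π/3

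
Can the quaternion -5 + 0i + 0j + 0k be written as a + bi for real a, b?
Yes. The quaternion -5 has j- and k-coefficients y = z = 0, so it lies in the complex subalgebra spanned by 1 and i.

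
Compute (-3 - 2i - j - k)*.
-3 + 2i + j + k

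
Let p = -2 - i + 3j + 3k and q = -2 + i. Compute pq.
5 - 3j - 9k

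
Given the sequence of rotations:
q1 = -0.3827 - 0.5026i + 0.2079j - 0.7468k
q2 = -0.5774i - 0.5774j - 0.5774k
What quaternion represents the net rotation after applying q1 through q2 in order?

q2 · q1 = -0.6014 + 0.7722i + 0.08j - 0.1893k
-0.6014 + 0.7722i + 0.08j - 0.1893k


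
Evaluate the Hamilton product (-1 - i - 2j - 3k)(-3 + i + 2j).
8 + 8i + j + 9k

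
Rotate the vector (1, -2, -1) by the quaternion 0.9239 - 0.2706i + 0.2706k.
(2, -1.414, 0)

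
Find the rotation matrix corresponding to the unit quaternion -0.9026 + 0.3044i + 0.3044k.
[[0.8147, 0.5495, 0.1853], [-0.5495, 0.6294, 0.5495], [0.1853, -0.5495, 0.8147]]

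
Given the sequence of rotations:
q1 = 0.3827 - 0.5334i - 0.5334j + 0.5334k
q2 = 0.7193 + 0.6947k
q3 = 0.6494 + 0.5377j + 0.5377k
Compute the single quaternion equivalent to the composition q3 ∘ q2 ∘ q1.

q2 · q1 = -0.0953 - 0.0131i - 0.7542j + 0.6495k
q3 · q2 · q1 = -0.0056 + 0.7463i - 0.5481j + 0.3776k
-0.0056 + 0.7463i - 0.5481j + 0.3776k


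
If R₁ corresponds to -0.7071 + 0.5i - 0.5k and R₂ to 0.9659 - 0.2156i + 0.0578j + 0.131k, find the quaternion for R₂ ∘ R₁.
-0.5097 + 0.6065i - 0.0832j - 0.6045k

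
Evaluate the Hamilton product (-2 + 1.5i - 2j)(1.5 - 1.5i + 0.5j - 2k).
0.25 + 9.25i - j + 1.75k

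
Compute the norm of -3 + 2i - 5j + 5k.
√63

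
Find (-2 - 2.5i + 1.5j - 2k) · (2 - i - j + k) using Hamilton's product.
-3 - 3.5i + 9.5j - 2k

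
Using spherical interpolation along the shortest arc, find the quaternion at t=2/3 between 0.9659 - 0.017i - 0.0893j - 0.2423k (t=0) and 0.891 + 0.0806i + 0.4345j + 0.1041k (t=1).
0.9615 + 0.0499i + 0.2698j - 0.0139k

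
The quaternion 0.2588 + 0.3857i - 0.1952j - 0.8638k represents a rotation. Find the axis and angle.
axis = (0.3993, -0.2021, -0.8943), θ = 5π/6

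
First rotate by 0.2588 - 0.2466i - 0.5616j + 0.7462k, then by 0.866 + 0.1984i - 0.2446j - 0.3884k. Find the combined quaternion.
0.4255 - 0.5629i - 0.6019j + 0.374k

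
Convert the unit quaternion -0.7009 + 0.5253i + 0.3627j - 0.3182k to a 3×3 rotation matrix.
[[0.5344, -0.065, -0.8427], [0.8271, 0.2456, 0.5055], [0.1741, -0.9672, 0.185]]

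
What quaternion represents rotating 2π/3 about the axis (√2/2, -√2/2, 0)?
0.5 + 0.6124i - 0.6124j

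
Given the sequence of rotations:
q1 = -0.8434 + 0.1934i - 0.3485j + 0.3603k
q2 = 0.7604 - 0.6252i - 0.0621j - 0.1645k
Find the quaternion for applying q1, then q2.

q2 · q1 = -0.4828 + 0.5947i - 0.0192j + 0.6426k
-0.4828 + 0.5947i - 0.0192j + 0.6426k


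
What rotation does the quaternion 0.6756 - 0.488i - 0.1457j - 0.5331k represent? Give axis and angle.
axis = (-0.6619, -0.1976, -0.7231), θ = 95°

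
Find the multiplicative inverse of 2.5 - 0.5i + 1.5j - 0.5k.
0.2778 + 0.0556i - 0.1667j + 0.0556k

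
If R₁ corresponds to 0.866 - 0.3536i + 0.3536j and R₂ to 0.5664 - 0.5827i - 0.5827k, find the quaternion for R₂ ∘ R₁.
0.2845 - 0.4989i + 0.4063j - 0.7107k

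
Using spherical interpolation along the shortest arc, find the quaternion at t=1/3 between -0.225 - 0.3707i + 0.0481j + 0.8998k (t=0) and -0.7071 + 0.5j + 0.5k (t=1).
-0.4274 - 0.2665i + 0.2224j + 0.8347k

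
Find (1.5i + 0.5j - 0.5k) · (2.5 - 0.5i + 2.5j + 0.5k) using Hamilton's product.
-0.25 + 5.25i + 0.75j + 2.75k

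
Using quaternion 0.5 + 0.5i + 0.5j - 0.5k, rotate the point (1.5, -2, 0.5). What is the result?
(-2, -0.5, -1.5)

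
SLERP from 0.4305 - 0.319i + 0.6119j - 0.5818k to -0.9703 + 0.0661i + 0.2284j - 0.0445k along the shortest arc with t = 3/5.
0.9283 - 0.2122i + 0.1484j - 0.2669k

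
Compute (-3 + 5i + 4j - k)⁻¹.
-0.0588 - 0.098i - 0.0784j + 0.0196k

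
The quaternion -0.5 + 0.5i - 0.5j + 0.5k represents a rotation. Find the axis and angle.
axis = (√3/3, -√3/3, √3/3), θ = 4π/3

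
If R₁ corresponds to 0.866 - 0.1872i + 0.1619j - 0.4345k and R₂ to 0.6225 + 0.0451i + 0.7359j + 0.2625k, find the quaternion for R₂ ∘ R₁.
0.5424 - 0.4397i + 0.7085j + 0.1019k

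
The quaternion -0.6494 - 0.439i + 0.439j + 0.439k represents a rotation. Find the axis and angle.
axis = (-√3/3, √3/3, √3/3), θ = 261°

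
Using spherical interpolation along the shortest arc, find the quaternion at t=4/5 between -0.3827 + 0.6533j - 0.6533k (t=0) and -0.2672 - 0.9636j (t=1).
0.1374 + 0.9783j - 0.1551k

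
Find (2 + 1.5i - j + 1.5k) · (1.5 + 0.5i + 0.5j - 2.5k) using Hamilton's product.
6.5 + 5i + 4j - 1.5k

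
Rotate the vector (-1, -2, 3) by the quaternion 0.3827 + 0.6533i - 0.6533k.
(-3.707, 0.414, 0.293)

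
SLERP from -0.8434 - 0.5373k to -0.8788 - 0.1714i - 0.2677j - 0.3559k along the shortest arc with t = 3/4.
-0.8812 - 0.1298i - 0.2028j - 0.4069k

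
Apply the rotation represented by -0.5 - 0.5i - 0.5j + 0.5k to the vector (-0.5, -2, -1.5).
(-2, 1.5, 0.5)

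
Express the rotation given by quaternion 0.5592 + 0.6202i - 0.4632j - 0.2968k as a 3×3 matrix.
[[0.3947, -0.2426, -0.8862], [-0.9065, 0.0545, -0.4187], [0.1499, 0.9686, -0.1984]]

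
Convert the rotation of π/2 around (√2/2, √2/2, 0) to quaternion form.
0.7071 + 0.5i + 0.5j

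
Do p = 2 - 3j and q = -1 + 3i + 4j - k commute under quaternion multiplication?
No: pq = 10 + 9i + 11j + 7k ≠ 10 + 3i + 11j - 11k = qp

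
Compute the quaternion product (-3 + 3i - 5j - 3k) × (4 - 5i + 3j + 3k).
27 + 21i - 23j - 37k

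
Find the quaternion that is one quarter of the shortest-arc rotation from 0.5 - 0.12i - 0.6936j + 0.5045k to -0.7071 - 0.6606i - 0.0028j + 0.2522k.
0.6923 + 0.1266i - 0.6136j + 0.3581k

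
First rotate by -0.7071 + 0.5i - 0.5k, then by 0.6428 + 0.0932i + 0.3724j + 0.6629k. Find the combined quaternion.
-0.1697 + 0.0693i + 0.1147j - 0.9763k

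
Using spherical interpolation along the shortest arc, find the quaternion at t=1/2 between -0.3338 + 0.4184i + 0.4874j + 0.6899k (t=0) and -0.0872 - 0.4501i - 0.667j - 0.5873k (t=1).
-0.1269 + 0.4468i + 0.5938j + 0.657k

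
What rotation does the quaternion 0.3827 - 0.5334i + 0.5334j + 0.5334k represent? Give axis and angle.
axis = (-√3/3, √3/3, √3/3), θ = 3π/4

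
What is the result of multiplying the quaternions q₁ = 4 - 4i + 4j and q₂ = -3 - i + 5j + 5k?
-36 + 28i + 28j + 4k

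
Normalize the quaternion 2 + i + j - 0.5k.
0.8 + 0.4i + 0.4j - 0.2k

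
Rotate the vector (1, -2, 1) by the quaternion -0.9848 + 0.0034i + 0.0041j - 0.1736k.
(1.614, -1.532, 1.023)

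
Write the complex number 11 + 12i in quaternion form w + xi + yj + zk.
11 + 12i + 0j + 0k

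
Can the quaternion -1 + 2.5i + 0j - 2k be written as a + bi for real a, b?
No. The quaternion -1 + 2.5i - 2k has j-coefficient y = 0 and k-coefficient z = -2, not both zero, so it does not lie in the complex subalgebra spanned by 1 and i.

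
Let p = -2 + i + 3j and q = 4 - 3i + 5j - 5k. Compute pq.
-20 - 5i + 7j + 24k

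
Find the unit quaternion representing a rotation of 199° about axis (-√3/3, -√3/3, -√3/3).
-0.165 - 0.5694i - 0.5694j - 0.5694k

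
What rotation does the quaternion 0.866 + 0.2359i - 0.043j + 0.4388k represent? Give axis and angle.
axis = (0.4718, -0.086, 0.8775), θ = π/3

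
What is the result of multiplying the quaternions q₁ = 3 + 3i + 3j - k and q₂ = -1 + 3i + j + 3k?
-12 + 16i - 12j + 4k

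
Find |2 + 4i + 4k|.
6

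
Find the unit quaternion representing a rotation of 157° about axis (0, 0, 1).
0.1994 + 0.9799k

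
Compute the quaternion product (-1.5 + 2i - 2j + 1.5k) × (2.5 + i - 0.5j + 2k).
-9.75 + 0.25i - 6.75j + 1.75k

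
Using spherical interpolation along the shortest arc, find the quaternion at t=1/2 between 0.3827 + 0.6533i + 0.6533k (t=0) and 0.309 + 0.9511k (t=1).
0.3708 + 0.3502i + 0.8601k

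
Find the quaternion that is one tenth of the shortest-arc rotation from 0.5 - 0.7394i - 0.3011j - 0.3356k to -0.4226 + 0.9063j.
0.5191 - 0.6917i - 0.3918j - 0.3139k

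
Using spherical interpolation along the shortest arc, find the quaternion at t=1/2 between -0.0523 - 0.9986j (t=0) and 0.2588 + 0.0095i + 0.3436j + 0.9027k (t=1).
-0.1889 - 0.0058i - 0.8148j - 0.548k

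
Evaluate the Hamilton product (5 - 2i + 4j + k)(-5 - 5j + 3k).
-8 + 27i - 39j + 20k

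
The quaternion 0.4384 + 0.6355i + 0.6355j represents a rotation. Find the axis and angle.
axis = (√2/2, √2/2, 0), θ = 128°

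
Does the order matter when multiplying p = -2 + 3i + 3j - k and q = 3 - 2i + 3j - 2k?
Yes: pq = -11 + 10i + 11j + 16k ≠ -11 + 16i - 5j - 14k = qp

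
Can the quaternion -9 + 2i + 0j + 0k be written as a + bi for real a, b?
Yes. The quaternion -9 + 2i has j- and k-coefficients y = z = 0, so it lies in the complex subalgebra spanned by 1 and i.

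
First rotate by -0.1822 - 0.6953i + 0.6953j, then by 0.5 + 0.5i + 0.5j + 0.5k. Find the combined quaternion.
-0.0911 - 0.7864i - 0.0911j + 0.6042k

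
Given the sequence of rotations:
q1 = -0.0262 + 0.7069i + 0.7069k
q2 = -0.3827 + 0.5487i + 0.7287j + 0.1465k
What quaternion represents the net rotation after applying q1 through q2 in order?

q2 · q1 = -0.4814 + 0.2302i - 0.3034j - 0.7895k
-0.4814 + 0.2302i - 0.3034j - 0.7895k


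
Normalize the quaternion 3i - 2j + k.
0.8018i - 0.5345j + 0.2673k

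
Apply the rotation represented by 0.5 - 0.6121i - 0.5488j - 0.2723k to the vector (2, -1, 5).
(-1.523, 5.252, 0.319)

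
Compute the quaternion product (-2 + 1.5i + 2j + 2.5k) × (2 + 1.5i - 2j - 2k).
2.75 + i + 14.75j + 3k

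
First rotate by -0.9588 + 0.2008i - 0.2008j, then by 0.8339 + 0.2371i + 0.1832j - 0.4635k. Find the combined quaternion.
-0.8104 - 0.153i - 0.4362j + 0.36k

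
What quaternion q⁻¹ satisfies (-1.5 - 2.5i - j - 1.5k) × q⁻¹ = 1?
-0.1277 + 0.2128i + 0.0851j + 0.1277k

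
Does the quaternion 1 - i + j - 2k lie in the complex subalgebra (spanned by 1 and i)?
No. The quaternion 1 - i + j - 2k has j-coefficient y = 1 and k-coefficient z = -2, not both zero, so it does not lie in the complex subalgebra spanned by 1 and i.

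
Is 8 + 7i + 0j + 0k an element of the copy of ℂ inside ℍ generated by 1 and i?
Yes. The quaternion 8 + 7i has j- and k-coefficients y = z = 0, so it lies in the complex subalgebra spanned by 1 and i.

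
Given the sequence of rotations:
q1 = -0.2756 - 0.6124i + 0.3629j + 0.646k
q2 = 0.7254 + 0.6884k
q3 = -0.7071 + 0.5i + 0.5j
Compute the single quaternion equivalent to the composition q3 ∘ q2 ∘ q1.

q2 · q1 = -0.6446 - 0.6941i - 0.1583j + 0.2789k
q3 · q2 · q1 = 0.882 + 0.3079i - 0.3498j + 0.0707k
0.882 + 0.3079i - 0.3498j + 0.0707k


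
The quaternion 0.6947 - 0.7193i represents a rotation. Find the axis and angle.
axis = (-1, 0, 0), θ = 92°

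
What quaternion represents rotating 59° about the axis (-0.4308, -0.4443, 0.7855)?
0.8704 - 0.2121i - 0.2188j + 0.3868k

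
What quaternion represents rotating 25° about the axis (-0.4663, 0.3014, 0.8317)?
0.9763 - 0.1009i + 0.0652j + 0.18k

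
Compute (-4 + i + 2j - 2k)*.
-4 - i - 2j + 2k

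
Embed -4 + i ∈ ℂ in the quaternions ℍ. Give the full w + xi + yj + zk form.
-4 + i + 0j + 0k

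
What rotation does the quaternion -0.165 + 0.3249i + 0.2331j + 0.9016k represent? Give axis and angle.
axis = (0.3294, 0.2363, 0.9141), θ = 199°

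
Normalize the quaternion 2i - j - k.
0.8165i - 0.4082j - 0.4082k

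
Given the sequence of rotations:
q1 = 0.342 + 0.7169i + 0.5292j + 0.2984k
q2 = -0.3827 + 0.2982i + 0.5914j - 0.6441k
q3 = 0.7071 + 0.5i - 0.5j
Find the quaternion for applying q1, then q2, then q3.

q2 · q1 = -0.4654 + 0.345i - 0.551j - 0.6006k
q3 · q2 · q1 = -0.7771 + 0.3115i + 0.1434j - 0.5277k
-0.7771 + 0.3115i + 0.1434j - 0.5277k


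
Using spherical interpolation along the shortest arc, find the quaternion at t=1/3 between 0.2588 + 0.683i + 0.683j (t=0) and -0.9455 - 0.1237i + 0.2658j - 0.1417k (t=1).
0.6491 + 0.6182i + 0.4384j + 0.0654k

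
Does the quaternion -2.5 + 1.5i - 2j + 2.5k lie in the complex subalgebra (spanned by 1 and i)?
No. The quaternion -2.5 + 1.5i - 2j + 2.5k has j-coefficient y = -2 and k-coefficient z = 2.5, not both zero, so it does not lie in the complex subalgebra spanned by 1 and i.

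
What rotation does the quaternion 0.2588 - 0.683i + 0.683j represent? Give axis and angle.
axis = (-√2/2, √2/2, 0), θ = 5π/6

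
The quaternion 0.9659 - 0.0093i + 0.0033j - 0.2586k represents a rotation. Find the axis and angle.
axis = (-0.0359, 0.0128, -0.9993), θ = π/6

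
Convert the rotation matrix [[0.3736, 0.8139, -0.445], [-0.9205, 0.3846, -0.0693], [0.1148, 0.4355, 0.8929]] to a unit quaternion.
0.8141 + 0.155i - 0.1719j - 0.5326k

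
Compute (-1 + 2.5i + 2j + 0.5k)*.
-1 - 2.5i - 2j - 0.5k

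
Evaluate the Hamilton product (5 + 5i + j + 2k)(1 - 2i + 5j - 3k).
16 - 18i + 37j + 14k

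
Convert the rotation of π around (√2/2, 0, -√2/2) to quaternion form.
0.7071i - 0.7071k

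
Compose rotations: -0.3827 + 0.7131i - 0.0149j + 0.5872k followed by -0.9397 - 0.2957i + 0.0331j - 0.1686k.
0.67 - 0.54i + 0.0547j - 0.5065k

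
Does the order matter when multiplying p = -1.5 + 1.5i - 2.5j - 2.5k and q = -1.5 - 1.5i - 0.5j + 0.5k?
Yes: pq = 4.5 - 2.5i + 7.5j - 1.5k ≠ 4.5 + 2.5i + 1.5j + 7.5k = qp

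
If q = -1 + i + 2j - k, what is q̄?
-1 - i - 2j + k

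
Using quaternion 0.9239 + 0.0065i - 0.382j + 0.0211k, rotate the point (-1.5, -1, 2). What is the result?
(-2.428, -1.106, 0.361)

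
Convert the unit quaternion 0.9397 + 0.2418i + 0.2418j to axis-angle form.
axis = (√2/2, √2/2, 0), θ = 40°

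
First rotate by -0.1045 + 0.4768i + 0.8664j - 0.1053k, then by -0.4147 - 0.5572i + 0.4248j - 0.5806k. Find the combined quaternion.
-0.1202 + 0.3188i - 0.7392j - 0.581k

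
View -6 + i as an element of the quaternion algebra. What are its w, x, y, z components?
-6 + i + 0j + 0k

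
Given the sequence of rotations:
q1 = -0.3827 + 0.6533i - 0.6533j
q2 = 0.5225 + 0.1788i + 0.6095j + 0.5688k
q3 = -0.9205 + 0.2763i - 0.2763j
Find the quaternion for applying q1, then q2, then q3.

q2 · q1 = 0.0814 + 0.6445i - 0.203j - 0.7327k
q3 · q2 · q1 = -0.3091 - 0.3683i + 0.3668j + 0.7964k
-0.3091 - 0.3683i + 0.3668j + 0.7964k


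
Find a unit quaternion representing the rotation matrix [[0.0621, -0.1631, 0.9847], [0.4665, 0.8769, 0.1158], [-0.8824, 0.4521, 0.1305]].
0.7193 + 0.1169i + 0.6489j + 0.2188k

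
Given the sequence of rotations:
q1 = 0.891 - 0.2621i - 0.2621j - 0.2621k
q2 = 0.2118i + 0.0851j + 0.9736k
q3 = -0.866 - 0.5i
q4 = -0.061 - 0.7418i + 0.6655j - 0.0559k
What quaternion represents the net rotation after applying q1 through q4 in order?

q2 · q1 = 0.333 + 0.4216i - 0.1238j + 0.8343k
q3 · q2 · q1 = -0.0776 - 0.5316i + 0.5244j - 0.6606k
q4 · q3 · q2 · q1 = -0.7755 - 0.3203i - 0.5439j + 0.0094k
-0.7755 - 0.3203i - 0.5439j + 0.0094k


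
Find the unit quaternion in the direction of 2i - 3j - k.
0.5345i - 0.8018j - 0.2673k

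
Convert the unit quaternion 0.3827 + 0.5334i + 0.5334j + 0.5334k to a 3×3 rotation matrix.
[[-0.1381, 0.1608, 0.9773], [0.9773, -0.1381, 0.1608], [0.1608, 0.9773, -0.1381]]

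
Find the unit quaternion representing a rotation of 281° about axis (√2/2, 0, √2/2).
-0.7716 + 0.4498i + 0.4498k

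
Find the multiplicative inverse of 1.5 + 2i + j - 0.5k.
0.2 - 0.2667i - 0.1333j + 0.0667k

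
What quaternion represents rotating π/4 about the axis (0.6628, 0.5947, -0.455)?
0.9239 + 0.2536i + 0.2276j - 0.1741k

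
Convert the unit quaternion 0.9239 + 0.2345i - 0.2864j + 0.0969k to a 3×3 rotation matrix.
[[0.8172, -0.3134, -0.4838], [0.0447, 0.8712, -0.4888], [0.5747, 0.3778, 0.726]]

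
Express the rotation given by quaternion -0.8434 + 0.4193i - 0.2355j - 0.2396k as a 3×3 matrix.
[[0.7743, -0.6016, 0.1963], [0.2067, 0.5336, 0.8201], [-0.5982, -0.5944, 0.5375]]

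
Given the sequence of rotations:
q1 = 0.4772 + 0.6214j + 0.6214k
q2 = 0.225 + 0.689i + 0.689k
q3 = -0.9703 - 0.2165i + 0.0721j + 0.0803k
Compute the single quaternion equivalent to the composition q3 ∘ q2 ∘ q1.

q2 · q1 = -0.3208 - 0.0994i - 0.2883j + 0.8968k
q3 · q2 · q1 = 0.2385 + 0.2537i + 0.4428j - 0.8263k
0.2385 + 0.2537i + 0.4428j - 0.8263k


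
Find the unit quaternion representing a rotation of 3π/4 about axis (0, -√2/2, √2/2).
0.3827 - 0.6533j + 0.6533k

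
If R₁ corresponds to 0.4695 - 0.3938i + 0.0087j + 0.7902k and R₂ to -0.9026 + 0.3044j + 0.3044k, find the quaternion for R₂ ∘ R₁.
-0.667 + 0.5933i + 0.0152j - 0.4504k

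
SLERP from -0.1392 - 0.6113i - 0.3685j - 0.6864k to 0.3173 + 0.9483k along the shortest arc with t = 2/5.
-0.2289 - 0.3937i - 0.2373j - 0.8581k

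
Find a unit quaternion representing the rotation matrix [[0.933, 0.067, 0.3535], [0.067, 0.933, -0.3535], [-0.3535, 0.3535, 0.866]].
0.9659 + 0.183i + 0.183j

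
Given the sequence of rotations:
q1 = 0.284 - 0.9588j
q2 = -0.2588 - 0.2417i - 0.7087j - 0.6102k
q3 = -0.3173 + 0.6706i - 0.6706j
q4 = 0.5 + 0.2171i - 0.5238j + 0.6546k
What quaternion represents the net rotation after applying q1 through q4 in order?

q2 · q1 = -0.753 - 0.6537i + 0.0469j + 0.0584k
q3 · q2 · q1 = 0.7087 - 0.3367i + 0.4509j - 0.4255k
q4 · q3 · q2 · q1 = 0.9422 - 0.0868i - 0.2738j + 0.1727k
0.9422 - 0.0868i - 0.2738j + 0.1727k


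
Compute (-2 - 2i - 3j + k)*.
-2 + 2i + 3j - k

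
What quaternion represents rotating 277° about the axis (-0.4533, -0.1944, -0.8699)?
-0.749 - 0.3004i - 0.1288j - 0.5764k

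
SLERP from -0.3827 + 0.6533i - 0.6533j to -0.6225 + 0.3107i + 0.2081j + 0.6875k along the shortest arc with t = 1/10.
-0.4464 + 0.6628i - 0.5943j + 0.0908k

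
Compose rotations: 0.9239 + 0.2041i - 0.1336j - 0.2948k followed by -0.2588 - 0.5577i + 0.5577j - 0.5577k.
-0.2152 - 0.807i + 0.2716j - 0.4783k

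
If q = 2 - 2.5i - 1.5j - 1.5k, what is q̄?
2 + 2.5i + 1.5j + 1.5k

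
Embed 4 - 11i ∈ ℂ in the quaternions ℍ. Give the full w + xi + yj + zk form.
4 - 11i + 0j + 0k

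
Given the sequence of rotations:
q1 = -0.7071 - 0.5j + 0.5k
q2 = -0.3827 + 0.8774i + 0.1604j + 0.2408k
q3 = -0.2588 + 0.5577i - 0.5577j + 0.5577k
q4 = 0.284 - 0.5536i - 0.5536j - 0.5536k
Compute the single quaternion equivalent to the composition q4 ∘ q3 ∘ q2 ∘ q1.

q2 · q1 = 0.2304 - 0.4198i - 0.3608j - 0.8003k
q3 · q2 · q1 = 0.4196 + 0.8847i + 0.1771j - 0.0997k
q4 · q3 · q2 · q1 = 0.6518 + 0.1722i - 0.727j + 0.1311k
0.6518 + 0.1722i - 0.727j + 0.1311k


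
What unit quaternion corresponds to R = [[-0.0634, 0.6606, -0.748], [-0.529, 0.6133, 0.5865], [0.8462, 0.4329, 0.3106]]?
0.682 - 0.0563i - 0.5844j - 0.4361k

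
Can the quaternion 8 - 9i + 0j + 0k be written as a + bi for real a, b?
Yes. The quaternion 8 - 9i has j- and k-coefficients y = z = 0, so it lies in the complex subalgebra spanned by 1 and i.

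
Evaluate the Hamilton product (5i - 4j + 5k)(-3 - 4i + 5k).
-5 - 35i - 33j - 31k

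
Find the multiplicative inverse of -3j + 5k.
0.0882j - 0.1471k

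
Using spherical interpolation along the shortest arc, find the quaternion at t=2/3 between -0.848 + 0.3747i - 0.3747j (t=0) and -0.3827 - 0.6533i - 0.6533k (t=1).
-0.7274 - 0.3701i - 0.1792j - 0.5493k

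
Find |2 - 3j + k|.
√14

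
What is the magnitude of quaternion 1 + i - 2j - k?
√7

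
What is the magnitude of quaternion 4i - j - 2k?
√21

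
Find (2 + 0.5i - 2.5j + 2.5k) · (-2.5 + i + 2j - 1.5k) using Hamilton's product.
3.25 - 0.5i + 13.5j - 5.75k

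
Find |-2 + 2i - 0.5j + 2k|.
3.5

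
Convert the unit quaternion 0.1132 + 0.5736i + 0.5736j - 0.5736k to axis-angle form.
axis = (√3/3, √3/3, -√3/3), θ = 167°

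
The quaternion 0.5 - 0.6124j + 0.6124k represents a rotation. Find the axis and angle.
axis = (0, -√2/2, √2/2), θ = 2π/3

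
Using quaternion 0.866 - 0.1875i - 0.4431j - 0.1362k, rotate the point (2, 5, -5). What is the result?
(6.733, 2.096, -2.068)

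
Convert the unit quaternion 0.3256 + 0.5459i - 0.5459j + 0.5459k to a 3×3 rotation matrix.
[[-0.192, -0.9515, 0.2405], [-0.2405, -0.192, -0.9515], [0.9515, -0.2405, -0.192]]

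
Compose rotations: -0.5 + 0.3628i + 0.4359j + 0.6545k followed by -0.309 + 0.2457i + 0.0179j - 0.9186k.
0.6588 + 0.1772i - 0.6377j + 0.3577k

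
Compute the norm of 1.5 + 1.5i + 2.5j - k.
3.428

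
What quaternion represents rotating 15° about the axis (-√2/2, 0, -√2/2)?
0.9914 - 0.0923i - 0.0923k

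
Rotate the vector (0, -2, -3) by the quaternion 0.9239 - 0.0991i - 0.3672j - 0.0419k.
(1.71, -2.595, -1.827)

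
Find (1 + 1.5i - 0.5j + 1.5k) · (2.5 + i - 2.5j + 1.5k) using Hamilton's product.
-2.5 + 7.75i - 4.5j + 2k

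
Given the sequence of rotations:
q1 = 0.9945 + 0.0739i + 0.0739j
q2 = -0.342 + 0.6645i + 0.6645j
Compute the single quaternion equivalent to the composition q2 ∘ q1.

q2 · q1 = -0.4383 + 0.6356i + 0.6356j
-0.4383 + 0.6356i + 0.6356j
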